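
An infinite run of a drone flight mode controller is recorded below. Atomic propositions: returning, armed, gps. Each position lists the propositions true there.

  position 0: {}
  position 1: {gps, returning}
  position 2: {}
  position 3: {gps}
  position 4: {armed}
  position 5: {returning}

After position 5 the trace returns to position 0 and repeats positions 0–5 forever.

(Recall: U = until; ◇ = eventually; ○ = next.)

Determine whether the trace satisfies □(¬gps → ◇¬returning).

¬gps → ◇¬returning holds at every position 0..5, and those are all positions ever visited, so □(¬gps → ◇¬returning) holds.
Positions where ¬gps holds: 0, 2, 4, 5.
Check ◇¬returning at each: 0→ok, 2→ok, 4→ok, 5→ok.

Holds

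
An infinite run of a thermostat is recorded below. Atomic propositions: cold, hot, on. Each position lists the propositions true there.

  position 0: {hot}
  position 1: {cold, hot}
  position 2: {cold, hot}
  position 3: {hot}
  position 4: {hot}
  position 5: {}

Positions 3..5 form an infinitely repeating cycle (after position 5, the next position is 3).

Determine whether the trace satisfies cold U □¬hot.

Walking from position 0: at position 0, □¬hot has not yet held and cold fails, so cold U □¬hot is false.

Does not hold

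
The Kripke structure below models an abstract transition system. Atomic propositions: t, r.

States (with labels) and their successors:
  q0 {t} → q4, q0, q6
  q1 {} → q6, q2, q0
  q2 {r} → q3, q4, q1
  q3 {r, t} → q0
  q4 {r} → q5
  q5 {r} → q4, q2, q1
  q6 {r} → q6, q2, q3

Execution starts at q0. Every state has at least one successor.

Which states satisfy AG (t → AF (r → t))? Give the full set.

{q0, q1, q2, q3, q4, q5, q6}

States satisfying t → AF (r → t): {q0, q1, q2, q3, q4, q5, q6}.
States satisfying AG (t → AF (r → t)): {q0, q1, q2, q3, q4, q5, q6}.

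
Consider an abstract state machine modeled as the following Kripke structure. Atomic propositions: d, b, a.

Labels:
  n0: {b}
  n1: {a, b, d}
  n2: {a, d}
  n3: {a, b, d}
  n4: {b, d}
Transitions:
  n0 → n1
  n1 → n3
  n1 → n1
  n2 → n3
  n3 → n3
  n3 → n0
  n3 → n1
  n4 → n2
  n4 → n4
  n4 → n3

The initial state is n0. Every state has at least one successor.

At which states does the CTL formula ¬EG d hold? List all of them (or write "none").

{n0}

States satisfying d: {n1, n2, n3, n4}.
States satisfying EG d: {n1, n2, n3, n4}.
States satisfying ¬EG d: {n0}.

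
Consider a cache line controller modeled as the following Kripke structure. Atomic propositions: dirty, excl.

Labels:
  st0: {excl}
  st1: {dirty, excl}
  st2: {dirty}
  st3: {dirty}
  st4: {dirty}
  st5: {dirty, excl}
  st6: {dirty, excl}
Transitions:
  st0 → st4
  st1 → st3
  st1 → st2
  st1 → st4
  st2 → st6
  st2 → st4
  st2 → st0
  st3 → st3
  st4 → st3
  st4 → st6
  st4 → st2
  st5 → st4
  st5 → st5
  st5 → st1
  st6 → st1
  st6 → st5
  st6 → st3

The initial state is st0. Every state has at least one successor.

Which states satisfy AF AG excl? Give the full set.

none

States satisfying AG excl: ∅.
States satisfying AF AG excl: ∅.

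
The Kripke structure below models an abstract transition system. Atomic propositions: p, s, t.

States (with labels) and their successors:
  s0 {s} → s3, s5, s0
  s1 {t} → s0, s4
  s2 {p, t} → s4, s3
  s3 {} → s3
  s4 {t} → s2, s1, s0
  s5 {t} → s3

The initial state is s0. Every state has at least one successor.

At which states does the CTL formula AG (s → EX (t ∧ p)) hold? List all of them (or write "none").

States satisfying s → EX (t ∧ p): {s1, s2, s3, s4, s5}.
States satisfying AG (s → EX (t ∧ p)): {s3, s5}.

{s3, s5}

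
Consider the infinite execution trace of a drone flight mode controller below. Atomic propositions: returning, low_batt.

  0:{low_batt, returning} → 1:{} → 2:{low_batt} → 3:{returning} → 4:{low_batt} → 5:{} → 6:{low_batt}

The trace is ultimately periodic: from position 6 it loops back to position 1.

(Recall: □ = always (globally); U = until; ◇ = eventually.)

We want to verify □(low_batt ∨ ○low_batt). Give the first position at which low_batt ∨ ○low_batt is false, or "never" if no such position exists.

never

low_batt ∨ ○low_batt holds at every position 0..6, and those are all the positions the trace ever visits, so the invariant □(low_batt ∨ ○low_batt) is never violated.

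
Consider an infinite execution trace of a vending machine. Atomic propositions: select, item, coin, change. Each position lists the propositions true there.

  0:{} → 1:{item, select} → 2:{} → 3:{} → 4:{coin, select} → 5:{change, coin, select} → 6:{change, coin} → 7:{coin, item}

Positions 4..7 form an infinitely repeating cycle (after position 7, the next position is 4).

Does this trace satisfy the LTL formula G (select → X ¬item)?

Satisfied

select → X ¬item holds at every position 0..7, and those are all positions ever visited, so G (select → X ¬item) holds.
Positions where select holds: 1, 4, 5.
Check X ¬item at each: 1→ok, 4→ok, 5→ok.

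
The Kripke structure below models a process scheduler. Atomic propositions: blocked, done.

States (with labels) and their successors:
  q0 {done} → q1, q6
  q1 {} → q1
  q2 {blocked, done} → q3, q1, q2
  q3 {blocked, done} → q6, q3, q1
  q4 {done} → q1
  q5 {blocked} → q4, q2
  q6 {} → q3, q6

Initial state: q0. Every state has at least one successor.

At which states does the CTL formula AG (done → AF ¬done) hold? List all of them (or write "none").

{q1, q4}

States satisfying done → AF ¬done: {q0, q1, q4, q5, q6}.
States satisfying AG (done → AF ¬done): {q1, q4}.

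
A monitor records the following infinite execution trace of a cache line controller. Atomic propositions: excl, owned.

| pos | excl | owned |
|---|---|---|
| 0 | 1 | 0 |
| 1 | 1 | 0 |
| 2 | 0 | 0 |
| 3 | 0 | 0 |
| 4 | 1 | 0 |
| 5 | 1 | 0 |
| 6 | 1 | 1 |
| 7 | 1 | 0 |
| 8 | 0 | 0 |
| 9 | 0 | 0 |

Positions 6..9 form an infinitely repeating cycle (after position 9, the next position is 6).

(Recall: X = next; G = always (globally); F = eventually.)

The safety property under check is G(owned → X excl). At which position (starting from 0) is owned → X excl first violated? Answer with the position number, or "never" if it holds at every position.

owned → X excl holds at every position 0..9, and those are all the positions the trace ever visits, so the invariant G(owned → X excl) is never violated.

never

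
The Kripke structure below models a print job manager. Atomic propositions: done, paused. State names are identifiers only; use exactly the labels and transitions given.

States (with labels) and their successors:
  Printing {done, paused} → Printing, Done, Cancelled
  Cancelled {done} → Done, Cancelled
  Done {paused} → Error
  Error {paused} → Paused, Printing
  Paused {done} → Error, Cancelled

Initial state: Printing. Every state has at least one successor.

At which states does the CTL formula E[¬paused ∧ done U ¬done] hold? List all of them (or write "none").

{Cancelled, Done, Error, Paused}

States satisfying ¬paused ∧ done: {Cancelled, Paused}.
States satisfying ¬done: {Done, Error}.
States satisfying E[¬paused ∧ done U ¬done]: {Cancelled, Done, Error, Paused}.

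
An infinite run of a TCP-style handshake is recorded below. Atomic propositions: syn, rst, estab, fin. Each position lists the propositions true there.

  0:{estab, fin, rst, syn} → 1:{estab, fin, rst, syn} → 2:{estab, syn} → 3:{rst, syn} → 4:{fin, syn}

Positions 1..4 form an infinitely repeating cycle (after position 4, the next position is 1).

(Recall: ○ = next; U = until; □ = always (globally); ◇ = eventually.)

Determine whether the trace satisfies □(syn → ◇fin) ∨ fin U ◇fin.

Yes

syn → ◇fin holds at every position 0..4, and those are all positions ever visited, so □(syn → ◇fin) holds.
Positions where syn holds: 0, 1, 2, 3, 4.
Check ◇fin at each: 0→ok, 1→ok, 2→ok, 3→ok, 4→ok.
Walking from position 0: ◇fin first holds at position 0, and fin holds at every earlier position along the way, so fin U ◇fin holds.
At position 0: □(syn → ◇fin) is true; fin U ◇fin is true; so □(syn → ◇fin) ∨ fin U ◇fin is true.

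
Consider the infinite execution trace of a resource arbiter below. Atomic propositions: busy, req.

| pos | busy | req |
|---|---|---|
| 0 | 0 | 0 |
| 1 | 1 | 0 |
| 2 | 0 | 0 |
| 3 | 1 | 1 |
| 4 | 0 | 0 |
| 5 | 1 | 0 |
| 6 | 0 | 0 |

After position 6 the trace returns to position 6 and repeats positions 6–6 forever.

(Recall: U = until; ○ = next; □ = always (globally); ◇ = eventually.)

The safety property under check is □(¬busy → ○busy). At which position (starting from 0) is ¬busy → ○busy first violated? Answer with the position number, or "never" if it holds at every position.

Check ¬busy → ○busy at each position in order: 0 ✓, 1 ✓, 2 ✓, 3 ✓, 4 ✓, 5 ✓.
At position 6 the labels are {} and the next position 6 has {}, so ¬busy → ○busy is false there. This is the first violation.

6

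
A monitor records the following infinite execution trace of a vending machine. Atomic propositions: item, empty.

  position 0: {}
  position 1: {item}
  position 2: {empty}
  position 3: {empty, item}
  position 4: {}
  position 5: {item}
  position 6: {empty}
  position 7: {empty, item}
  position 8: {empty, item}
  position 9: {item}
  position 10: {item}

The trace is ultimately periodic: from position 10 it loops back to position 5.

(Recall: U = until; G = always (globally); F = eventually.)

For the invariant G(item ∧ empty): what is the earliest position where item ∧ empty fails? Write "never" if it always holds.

0

At position 0 the labels are {}, so item ∧ empty is false there. This is the first violation.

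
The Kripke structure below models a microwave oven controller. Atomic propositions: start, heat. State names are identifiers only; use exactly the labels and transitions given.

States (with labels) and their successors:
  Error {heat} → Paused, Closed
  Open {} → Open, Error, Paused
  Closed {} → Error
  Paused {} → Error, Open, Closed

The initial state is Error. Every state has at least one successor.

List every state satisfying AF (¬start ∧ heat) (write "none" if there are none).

{Error, Closed}

States satisfying ¬start ∧ heat: {Error}.
States satisfying AF (¬start ∧ heat): {Error, Closed}.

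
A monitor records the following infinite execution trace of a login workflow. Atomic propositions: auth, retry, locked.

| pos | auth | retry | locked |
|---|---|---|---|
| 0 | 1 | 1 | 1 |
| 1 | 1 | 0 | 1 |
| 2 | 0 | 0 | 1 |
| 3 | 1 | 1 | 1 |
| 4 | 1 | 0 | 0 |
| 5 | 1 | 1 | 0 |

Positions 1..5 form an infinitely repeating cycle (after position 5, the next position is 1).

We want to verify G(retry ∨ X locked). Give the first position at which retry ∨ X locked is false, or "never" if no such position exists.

Check retry ∨ X locked at each position in order: 0 ✓, 1 ✓, 2 ✓, 3 ✓.
At position 4 the labels are {auth} and the next position 5 has {auth, retry}, so retry ∨ X locked is false there. This is the first violation.

4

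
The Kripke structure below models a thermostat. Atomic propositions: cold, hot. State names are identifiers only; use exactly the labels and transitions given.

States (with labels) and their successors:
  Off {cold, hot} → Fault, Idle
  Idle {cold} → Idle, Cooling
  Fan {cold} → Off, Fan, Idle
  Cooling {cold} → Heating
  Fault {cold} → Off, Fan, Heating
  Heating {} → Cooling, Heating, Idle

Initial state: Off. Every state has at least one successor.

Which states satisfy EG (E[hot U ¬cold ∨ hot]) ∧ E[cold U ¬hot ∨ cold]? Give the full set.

{Heating}

States satisfying E[hot U ¬cold ∨ hot]: {Off, Heating}.
States satisfying EG (E[hot U ¬cold ∨ hot]): {Heating}.
States satisfying cold: {Off, Idle, Fan, Cooling, Fault}.
States satisfying ¬hot ∨ cold: {Off, Idle, Fan, Cooling, Fault, Heating}.
States satisfying E[cold U ¬hot ∨ cold]: {Off, Idle, Fan, Cooling, Fault, Heating}.
States satisfying EG (E[hot U ¬cold ∨ hot]) ∧ E[cold U ¬hot ∨ cold]: {Heating}.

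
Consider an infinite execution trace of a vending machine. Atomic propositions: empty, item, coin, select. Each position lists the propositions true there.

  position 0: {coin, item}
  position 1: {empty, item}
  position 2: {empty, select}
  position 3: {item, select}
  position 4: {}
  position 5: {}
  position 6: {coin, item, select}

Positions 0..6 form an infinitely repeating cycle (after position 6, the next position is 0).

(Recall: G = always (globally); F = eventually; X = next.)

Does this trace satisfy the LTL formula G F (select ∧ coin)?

F (select ∧ coin) holds at every position 0..6, and those are all positions ever visited, so G F (select ∧ coin) holds.

Satisfied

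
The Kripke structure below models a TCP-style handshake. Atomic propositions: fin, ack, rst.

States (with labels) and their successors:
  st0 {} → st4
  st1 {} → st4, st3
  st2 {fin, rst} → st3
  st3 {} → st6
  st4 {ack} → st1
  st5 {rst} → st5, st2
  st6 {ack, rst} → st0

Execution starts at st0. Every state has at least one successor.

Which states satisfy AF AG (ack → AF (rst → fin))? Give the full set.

{st0, st1, st2, st3, st4, st5, st6}

States satisfying AG (ack → AF (rst → fin)): {st0, st1, st2, st3, st4, st5, st6}.
States satisfying AF AG (ack → AF (rst → fin)): {st0, st1, st2, st3, st4, st5, st6}.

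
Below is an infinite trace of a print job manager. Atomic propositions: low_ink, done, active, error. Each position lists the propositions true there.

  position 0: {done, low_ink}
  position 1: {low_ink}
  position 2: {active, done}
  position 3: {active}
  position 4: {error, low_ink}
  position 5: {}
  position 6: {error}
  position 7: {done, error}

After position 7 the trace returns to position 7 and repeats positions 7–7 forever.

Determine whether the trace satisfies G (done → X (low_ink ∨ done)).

Does not hold

done → X (low_ink ∨ done) must hold at every position from 0 onward. It fails at position 2, so G (done → X (low_ink ∨ done)) is false.
Positions where done holds: 0, 2, 7.
Check X (low_ink ∨ done) at each: 0→ok, 2→fails, 7→ok.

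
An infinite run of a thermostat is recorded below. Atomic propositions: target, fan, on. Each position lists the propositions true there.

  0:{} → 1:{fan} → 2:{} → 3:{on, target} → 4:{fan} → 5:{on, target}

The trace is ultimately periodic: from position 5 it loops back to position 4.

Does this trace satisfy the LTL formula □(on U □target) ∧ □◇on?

on U □target must hold at every position from 0 onward. It fails at position 0, so □(on U □target) is false.
◇on holds at every position 0..5, and those are all positions ever visited, so □◇on holds.
At position 0: □(on U □target) is false; □◇on is true; so □(on U □target) ∧ □◇on is false.

No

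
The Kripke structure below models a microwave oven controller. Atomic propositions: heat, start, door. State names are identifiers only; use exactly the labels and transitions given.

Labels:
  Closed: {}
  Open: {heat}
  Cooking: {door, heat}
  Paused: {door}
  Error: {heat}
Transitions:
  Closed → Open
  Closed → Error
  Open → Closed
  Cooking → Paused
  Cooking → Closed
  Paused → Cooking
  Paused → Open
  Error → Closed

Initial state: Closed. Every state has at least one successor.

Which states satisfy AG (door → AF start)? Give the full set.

States satisfying door → AF start: {Closed, Open, Error}.
States satisfying AG (door → AF start): {Closed, Open, Error}.

{Closed, Open, Error}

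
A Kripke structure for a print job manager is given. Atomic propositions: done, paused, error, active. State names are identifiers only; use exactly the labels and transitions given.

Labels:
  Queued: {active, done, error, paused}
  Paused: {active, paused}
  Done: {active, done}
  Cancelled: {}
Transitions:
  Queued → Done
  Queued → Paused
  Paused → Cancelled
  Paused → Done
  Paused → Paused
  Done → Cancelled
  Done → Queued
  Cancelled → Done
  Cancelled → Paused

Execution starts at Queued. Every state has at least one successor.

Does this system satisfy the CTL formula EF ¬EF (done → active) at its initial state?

Does not hold

States satisfying ¬EF (done → active): ∅.
States satisfying EF ¬EF (done → active): ∅.
No suitable path/successor from Queued witnesses the formula.
Queued ∉ Sat(EF ¬EF (done → active)).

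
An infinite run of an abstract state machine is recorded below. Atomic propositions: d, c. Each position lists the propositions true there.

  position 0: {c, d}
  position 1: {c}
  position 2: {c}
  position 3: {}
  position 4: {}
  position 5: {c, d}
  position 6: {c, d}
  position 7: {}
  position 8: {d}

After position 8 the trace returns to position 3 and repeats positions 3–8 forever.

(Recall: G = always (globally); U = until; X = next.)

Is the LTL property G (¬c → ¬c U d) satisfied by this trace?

Holds

¬c → ¬c U d holds at every position 0..8, and those are all positions ever visited, so G (¬c → ¬c U d) holds.
Positions where ¬c holds: 3, 4, 7, 8.
Check ¬c U d at each: 3→ok, 4→ok, 7→ok, 8→ok.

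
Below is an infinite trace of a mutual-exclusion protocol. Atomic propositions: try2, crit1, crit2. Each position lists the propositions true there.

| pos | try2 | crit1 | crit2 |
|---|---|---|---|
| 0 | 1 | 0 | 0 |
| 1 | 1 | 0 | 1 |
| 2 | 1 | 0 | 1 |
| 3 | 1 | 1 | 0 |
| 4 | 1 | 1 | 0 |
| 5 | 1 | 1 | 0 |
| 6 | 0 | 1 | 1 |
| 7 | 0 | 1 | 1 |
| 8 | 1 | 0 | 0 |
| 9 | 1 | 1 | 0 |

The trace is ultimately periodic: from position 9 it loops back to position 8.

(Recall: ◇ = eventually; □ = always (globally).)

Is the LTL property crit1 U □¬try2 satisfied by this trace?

No

Walking from position 0: at position 0, □¬try2 has not yet held and crit1 fails, so crit1 U □¬try2 is false.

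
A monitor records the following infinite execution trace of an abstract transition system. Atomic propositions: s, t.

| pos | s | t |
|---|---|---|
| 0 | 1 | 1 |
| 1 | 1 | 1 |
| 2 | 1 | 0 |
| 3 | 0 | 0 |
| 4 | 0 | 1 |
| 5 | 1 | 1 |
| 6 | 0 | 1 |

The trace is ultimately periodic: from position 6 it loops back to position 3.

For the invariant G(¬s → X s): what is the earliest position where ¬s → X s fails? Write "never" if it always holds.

Check ¬s → X s at each position in order: 0 ✓, 1 ✓, 2 ✓.
At position 3 the labels are {} and the next position 4 has {t}, so ¬s → X s is false there. This is the first violation.

3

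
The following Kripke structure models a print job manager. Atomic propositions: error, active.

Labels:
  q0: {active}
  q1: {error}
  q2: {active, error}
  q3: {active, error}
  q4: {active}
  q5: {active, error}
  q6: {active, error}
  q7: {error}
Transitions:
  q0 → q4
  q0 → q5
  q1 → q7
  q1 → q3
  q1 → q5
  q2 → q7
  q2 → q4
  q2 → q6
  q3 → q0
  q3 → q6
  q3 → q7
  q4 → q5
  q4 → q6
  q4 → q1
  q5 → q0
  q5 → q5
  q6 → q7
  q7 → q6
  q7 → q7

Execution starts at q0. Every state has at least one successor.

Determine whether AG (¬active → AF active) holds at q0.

States satisfying ¬active → AF active: {q0, q2, q3, q4, q5, q6}.
States satisfying AG (¬active → AF active): ∅.
q1 is reachable from q0 and violates ¬active → AF active, so AG fails at q0.
q0 ∉ Sat(AG (¬active → AF active)).

Does not hold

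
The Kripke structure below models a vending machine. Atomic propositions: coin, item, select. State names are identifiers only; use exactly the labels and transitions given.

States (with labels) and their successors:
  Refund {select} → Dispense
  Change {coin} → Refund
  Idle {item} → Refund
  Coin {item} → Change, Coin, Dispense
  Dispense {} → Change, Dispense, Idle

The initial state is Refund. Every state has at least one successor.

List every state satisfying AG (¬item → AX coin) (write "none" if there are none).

States satisfying ¬item → AX coin: {Idle, Coin}.
States satisfying AG (¬item → AX coin): ∅.

none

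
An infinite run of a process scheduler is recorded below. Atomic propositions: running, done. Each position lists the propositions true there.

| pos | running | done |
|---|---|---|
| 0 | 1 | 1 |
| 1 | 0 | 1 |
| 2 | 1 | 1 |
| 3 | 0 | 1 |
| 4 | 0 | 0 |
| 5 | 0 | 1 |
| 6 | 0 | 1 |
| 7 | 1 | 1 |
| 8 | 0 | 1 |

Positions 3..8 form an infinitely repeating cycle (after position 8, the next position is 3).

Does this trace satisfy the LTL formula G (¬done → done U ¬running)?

¬done → done U ¬running holds at every position 0..8, and those are all positions ever visited, so G (¬done → done U ¬running) holds.
Positions where ¬done holds: 4.
Check done U ¬running at each: 4→ok.

Satisfied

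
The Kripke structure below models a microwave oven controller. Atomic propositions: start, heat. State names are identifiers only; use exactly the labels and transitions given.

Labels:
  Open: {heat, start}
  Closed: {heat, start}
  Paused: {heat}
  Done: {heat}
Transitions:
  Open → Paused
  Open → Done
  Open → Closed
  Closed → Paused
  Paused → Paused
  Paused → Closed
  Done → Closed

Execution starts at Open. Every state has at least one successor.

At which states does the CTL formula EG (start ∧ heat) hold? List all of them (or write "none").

States satisfying start ∧ heat: {Open, Closed}.
States satisfying EG (start ∧ heat): ∅.

none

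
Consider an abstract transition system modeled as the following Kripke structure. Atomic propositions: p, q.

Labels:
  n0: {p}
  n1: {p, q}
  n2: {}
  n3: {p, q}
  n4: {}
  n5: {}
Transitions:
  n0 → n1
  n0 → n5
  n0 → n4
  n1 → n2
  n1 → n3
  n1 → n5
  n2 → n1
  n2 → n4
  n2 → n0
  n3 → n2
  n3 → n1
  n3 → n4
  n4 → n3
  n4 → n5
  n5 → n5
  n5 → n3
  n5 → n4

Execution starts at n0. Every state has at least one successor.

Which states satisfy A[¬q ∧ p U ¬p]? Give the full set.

States satisfying ¬q ∧ p: {n0}.
States satisfying ¬p: {n2, n4, n5}.
States satisfying A[¬q ∧ p U ¬p]: {n2, n4, n5}.

{n2, n4, n5}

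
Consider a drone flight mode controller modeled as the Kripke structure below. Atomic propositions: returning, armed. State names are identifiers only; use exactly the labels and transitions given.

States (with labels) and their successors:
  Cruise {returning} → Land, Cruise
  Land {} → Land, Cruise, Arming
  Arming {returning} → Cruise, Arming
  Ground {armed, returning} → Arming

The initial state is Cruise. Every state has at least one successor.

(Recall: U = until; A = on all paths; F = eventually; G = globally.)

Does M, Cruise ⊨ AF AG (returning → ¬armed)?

States satisfying AG (returning → ¬armed): {Cruise, Land, Arming}.
States satisfying AF AG (returning → ¬armed): {Cruise, Land, Arming, Ground}.
Cruise ∈ Sat(AF AG (returning → ¬armed)).

Yes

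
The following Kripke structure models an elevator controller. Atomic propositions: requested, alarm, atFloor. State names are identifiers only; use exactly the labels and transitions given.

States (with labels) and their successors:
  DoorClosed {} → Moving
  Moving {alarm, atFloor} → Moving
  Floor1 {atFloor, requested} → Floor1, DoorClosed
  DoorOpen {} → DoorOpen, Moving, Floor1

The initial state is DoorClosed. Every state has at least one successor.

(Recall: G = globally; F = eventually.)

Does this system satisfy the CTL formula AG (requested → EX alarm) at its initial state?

Satisfied

States satisfying requested → EX alarm: {DoorClosed, Moving, DoorOpen}.
States satisfying AG (requested → EX alarm): {DoorClosed, Moving}.
Every state reachable from DoorClosed satisfies requested → EX alarm.
DoorClosed ∈ Sat(AG (requested → EX alarm)).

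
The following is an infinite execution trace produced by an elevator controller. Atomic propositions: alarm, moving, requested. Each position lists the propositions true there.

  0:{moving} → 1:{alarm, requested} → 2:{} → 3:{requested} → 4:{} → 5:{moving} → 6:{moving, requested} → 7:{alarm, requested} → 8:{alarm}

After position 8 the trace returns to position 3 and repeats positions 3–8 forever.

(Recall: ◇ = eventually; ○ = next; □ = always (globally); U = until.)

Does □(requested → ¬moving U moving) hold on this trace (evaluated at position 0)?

Holds

requested → ¬moving U moving holds at every position 0..8, and those are all positions ever visited, so □(requested → ¬moving U moving) holds.
Positions where requested holds: 1, 3, 6, 7.
Check ¬moving U moving at each: 1→ok, 3→ok, 6→ok, 7→ok.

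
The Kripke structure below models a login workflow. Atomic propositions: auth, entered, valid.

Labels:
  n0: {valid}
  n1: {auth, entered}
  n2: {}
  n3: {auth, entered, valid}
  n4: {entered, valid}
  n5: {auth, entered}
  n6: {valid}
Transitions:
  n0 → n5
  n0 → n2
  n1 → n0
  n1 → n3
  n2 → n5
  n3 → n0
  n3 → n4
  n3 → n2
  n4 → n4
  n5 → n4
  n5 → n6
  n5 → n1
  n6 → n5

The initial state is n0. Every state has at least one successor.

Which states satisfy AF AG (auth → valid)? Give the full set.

{n4}

States satisfying AG (auth → valid): {n4}.
States satisfying AF AG (auth → valid): {n4}.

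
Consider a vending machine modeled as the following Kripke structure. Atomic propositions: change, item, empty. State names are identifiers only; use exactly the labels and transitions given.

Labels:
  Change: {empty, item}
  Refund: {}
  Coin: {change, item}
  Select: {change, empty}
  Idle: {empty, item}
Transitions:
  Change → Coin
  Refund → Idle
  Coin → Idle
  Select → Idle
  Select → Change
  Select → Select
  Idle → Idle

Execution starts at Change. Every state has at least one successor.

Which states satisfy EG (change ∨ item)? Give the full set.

{Change, Coin, Select, Idle}

States satisfying change ∨ item: {Change, Coin, Select, Idle}.
States satisfying EG (change ∨ item): {Change, Coin, Select, Idle}.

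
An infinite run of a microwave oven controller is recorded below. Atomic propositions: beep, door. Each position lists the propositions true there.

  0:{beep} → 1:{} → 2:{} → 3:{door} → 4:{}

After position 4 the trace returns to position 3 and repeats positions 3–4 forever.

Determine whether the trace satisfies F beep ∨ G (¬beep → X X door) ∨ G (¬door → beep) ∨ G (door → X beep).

Yes

door → X beep must hold at every position from 0 onward. It fails at position 3, so G (door → X beep) is false.
Positions where door holds: 3.
Check X beep at each: 3→fails.
At position 0: F beep ∨ G (¬beep → X X door) ∨ G (¬door → beep) is true; G (door → X beep) is false; so F beep ∨ G (¬beep → X X door) ∨ G (¬door → beep) ∨ G (door → X beep) is true.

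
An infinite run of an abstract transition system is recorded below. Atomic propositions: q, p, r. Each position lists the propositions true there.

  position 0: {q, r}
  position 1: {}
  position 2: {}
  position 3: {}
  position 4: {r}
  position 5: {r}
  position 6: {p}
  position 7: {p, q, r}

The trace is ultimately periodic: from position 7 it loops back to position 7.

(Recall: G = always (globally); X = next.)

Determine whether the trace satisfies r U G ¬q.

Walking from position 0: at position 1, G ¬q has not yet held and r fails, so r U G ¬q is false.

No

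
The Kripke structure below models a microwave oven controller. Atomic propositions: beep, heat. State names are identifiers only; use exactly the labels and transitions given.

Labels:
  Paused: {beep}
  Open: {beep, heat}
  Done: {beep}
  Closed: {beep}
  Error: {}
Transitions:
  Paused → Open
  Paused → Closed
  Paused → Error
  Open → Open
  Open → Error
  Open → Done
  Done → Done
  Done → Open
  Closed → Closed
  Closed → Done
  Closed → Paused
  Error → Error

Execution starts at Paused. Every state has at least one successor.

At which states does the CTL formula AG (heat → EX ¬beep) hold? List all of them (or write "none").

States satisfying heat → EX ¬beep: {Paused, Open, Done, Closed, Error}.
States satisfying AG (heat → EX ¬beep): {Paused, Open, Done, Closed, Error}.

{Paused, Open, Done, Closed, Error}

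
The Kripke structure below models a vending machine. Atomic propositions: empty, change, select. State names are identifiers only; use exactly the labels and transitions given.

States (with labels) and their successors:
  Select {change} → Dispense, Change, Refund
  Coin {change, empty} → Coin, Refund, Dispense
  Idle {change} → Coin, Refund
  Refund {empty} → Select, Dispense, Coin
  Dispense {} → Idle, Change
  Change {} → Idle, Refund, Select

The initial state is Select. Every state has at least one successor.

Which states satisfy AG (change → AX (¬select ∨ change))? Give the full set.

{Select, Coin, Idle, Refund, Dispense, Change}

States satisfying change → AX (¬select ∨ change): {Select, Coin, Idle, Refund, Dispense, Change}.
States satisfying AG (change → AX (¬select ∨ change)): {Select, Coin, Idle, Refund, Dispense, Change}.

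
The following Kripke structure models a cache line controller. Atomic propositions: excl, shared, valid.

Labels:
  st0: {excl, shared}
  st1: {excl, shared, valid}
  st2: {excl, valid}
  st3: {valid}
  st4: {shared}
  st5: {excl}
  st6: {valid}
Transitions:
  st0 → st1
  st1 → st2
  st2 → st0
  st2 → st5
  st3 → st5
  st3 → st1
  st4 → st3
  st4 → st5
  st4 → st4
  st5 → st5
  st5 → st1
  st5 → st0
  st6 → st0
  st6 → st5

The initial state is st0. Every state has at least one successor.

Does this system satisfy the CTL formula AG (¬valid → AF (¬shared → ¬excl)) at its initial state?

States satisfying ¬valid → AF (¬shared → ¬excl): {st0, st1, st2, st3, st4, st6}.
States satisfying AG (¬valid → AF (¬shared → ¬excl)): ∅.
st5 is reachable from st0 and violates ¬valid → AF (¬shared → ¬excl), so AG fails at st0.
st0 ∉ Sat(AG (¬valid → AF (¬shared → ¬excl))).

No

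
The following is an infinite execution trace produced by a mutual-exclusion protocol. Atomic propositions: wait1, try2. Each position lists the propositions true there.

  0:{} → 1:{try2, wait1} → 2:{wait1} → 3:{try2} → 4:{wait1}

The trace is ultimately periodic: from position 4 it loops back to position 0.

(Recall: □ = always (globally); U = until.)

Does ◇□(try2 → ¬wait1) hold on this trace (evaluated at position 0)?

□(try2 → ¬wait1) is false at every position 0..4, so it never becomes true and ◇□(try2 → ¬wait1) fails.

No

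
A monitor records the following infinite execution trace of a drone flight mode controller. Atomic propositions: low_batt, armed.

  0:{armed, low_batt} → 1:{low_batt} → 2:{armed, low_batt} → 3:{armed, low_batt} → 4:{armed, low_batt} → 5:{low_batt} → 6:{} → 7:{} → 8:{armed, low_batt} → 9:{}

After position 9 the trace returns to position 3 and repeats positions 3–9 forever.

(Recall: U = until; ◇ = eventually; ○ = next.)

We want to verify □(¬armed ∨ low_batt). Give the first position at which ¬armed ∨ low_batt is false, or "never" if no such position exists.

never

¬armed ∨ low_batt holds at every position 0..9, and those are all the positions the trace ever visits, so the invariant □(¬armed ∨ low_batt) is never violated.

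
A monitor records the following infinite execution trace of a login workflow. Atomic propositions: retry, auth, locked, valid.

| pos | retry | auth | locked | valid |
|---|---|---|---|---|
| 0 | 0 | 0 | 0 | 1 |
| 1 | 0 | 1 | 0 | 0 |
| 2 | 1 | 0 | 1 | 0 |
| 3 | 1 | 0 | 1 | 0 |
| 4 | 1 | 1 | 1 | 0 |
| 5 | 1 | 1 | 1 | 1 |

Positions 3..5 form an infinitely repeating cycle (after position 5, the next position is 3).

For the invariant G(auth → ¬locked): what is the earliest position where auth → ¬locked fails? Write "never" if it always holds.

4

Check auth → ¬locked at each position in order: 0 ✓, 1 ✓, 2 ✓, 3 ✓.
At position 4 the labels are {auth, locked, retry}, so auth → ¬locked is false there. This is the first violation.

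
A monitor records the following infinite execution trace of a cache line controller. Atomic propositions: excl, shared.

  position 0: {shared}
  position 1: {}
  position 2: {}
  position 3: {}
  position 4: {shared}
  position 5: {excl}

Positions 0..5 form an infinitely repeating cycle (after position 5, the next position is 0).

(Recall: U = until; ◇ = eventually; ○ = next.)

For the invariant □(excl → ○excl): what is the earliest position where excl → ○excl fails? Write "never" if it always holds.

5

Check excl → ○excl at each position in order: 0 ✓, 1 ✓, 2 ✓, 3 ✓, 4 ✓.
At position 5 the labels are {excl} and the next position 0 has {shared}, so excl → ○excl is false there. This is the first violation.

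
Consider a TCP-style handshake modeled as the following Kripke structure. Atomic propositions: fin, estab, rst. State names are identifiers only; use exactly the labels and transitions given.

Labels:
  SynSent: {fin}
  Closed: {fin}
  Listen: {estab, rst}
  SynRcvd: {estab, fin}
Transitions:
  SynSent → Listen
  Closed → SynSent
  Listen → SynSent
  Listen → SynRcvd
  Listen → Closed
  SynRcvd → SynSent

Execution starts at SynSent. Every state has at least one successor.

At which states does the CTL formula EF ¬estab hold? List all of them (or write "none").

States satisfying ¬estab: {SynSent, Closed}.
States satisfying EF ¬estab: {SynSent, Closed, Listen, SynRcvd}.

{SynSent, Closed, Listen, SynRcvd}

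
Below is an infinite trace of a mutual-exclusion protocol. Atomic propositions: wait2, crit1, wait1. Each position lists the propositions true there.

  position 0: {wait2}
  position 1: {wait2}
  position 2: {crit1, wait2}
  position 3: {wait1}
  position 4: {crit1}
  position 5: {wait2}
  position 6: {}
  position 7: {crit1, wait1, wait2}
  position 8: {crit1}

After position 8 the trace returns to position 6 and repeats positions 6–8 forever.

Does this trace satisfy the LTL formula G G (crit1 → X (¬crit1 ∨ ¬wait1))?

G (crit1 → X (¬crit1 ∨ ¬wait1)) holds at every position 0..8, and those are all positions ever visited, so G G (crit1 → X (¬crit1 ∨ ¬wait1)) holds.

Yes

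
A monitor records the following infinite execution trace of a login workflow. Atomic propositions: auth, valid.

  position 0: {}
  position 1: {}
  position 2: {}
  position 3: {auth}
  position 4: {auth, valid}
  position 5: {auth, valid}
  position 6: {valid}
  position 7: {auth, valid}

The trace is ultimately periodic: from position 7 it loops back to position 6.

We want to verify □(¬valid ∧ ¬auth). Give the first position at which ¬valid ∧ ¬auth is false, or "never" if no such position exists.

Check ¬valid ∧ ¬auth at each position in order: 0 ✓, 1 ✓, 2 ✓.
At position 3 the labels are {auth}, so ¬valid ∧ ¬auth is false there. This is the first violation.

3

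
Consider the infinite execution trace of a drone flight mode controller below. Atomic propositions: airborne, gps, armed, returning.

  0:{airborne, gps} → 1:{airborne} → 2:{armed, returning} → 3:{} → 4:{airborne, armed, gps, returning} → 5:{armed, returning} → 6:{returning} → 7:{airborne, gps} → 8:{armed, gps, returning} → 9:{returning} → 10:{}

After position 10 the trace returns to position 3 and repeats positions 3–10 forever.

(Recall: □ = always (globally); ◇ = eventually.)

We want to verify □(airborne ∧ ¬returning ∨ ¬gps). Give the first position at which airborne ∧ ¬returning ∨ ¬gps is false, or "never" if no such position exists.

4

Check airborne ∧ ¬returning ∨ ¬gps at each position in order: 0 ✓, 1 ✓, 2 ✓, 3 ✓.
At position 4 the labels are {airborne, armed, gps, returning}, so airborne ∧ ¬returning ∨ ¬gps is false there. This is the first violation.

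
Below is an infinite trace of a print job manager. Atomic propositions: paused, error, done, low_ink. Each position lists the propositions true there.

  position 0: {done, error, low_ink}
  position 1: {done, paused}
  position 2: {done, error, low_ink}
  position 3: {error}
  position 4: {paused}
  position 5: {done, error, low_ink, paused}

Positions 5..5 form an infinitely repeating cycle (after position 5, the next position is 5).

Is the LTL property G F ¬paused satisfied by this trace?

F ¬paused must hold at every position from 0 onward. It fails at position 4, so G F ¬paused is false.

Violated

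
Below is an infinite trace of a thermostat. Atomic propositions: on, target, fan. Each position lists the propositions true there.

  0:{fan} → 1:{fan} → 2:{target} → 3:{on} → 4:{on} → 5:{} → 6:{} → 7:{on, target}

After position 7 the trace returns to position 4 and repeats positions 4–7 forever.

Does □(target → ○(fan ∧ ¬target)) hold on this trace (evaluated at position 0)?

target → ○(fan ∧ ¬target) must hold at every position from 0 onward. It fails at position 2, so □(target → ○(fan ∧ ¬target)) is false.
Positions where target holds: 2, 7.
Check ○(fan ∧ ¬target) at each: 2→fails, 7→fails.

Does not hold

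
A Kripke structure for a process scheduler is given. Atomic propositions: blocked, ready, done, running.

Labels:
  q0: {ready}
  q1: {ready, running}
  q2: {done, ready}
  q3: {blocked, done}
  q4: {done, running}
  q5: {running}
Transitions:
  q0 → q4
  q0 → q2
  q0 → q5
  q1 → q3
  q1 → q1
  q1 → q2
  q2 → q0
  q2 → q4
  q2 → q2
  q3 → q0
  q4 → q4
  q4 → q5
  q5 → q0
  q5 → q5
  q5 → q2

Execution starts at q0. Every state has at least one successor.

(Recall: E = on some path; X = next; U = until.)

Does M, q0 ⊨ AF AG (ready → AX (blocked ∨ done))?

States satisfying AG (ready → AX (blocked ∨ done)): ∅.
States satisfying AF AG (ready → AX (blocked ∨ done)): ∅.
There is a path from q0 along which AG (ready → AX (blocked ∨ done)) never holds.
q0 ∉ Sat(AF AG (ready → AX (blocked ∨ done))).

Violated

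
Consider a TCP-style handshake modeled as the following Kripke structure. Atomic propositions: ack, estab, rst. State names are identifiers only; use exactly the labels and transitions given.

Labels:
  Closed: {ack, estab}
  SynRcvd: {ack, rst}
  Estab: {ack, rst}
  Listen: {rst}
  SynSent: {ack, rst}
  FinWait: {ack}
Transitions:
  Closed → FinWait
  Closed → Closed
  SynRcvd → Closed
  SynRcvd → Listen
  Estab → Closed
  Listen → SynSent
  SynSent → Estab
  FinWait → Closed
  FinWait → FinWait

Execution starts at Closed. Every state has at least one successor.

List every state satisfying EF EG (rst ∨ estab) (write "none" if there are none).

States satisfying EG (rst ∨ estab): {Closed, SynRcvd, Estab, Listen, SynSent}.
States satisfying EF EG (rst ∨ estab): {Closed, SynRcvd, Estab, Listen, SynSent, FinWait}.

{Closed, SynRcvd, Estab, Listen, SynSent, FinWait}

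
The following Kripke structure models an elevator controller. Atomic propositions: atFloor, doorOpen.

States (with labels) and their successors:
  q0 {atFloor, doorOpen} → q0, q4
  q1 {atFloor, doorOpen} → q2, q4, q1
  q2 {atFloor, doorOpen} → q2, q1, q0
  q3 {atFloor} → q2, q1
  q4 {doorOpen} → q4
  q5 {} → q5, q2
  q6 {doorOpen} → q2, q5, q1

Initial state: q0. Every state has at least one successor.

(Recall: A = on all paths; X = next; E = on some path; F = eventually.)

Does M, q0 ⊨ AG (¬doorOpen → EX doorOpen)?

Holds

States satisfying ¬doorOpen → EX doorOpen: {q0, q1, q2, q3, q4, q5, q6}.
States satisfying AG (¬doorOpen → EX doorOpen): {q0, q1, q2, q3, q4, q5, q6}.
Every state reachable from q0 satisfies ¬doorOpen → EX doorOpen.
q0 ∈ Sat(AG (¬doorOpen → EX doorOpen)).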